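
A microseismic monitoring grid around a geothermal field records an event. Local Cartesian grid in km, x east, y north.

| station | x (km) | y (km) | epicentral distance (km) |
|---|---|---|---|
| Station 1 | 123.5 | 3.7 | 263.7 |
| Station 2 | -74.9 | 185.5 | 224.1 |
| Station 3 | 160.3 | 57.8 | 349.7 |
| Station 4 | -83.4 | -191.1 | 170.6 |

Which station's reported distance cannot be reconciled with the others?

Station 3

Solve using three stations at a time. Using Station 1, Station 2, Station 4 (subtract circle equations pairwise → linear system) gives (x, y) ≈ (-138.1, -29.5).
Distances from that point to each station vs reported:
  Station 1: calculated 263.7 vs reported 263.7 → residual 0.0 km
  Station 2: calculated 224.1 vs reported 224.1 → residual 0.0 km
  Station 3: calculated 310.9 vs reported 349.7 → residual 38.8 km
  Station 4: calculated 170.6 vs reported 170.6 → residual 0.0 km
Station 1, Station 2, Station 4 are mutually consistent (residuals ≈ 0); Station 3 is off by 38.8 km.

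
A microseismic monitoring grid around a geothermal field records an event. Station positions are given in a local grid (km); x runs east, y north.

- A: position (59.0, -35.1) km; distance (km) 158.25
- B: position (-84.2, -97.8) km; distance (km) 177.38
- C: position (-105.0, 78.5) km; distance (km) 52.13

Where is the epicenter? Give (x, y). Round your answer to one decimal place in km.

Circle about each station: (x − 59.0)² + (y + 35.1)² = 158.25²; (x + 84.2)² + (y + 97.8)² = 177.38²; (x + 105.0)² + (y − 78.5)² = 52.13².
Subtracting the A equation from the B and C equations removes the quadratic terms:
-286.4 x − 125.4 y = 5520.87
-328.0 x + 227.2 y = 34799.77
Solving the 2×2 system: x ≈ -52.9, y ≈ 76.8 km.

(-52.9, 76.8)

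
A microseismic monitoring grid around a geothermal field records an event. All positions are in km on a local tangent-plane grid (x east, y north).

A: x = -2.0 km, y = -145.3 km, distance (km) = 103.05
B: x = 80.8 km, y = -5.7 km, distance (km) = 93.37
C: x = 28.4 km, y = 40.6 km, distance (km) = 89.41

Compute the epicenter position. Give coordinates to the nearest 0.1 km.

Circle about each station: (x + 2.0)² + (y + 145.3)² = 103.05²; (x − 80.8)² + (y + 5.7)² = 93.37²; (x − 28.4)² + (y − 40.6)² = 89.41².
Subtracting the A equation from the B and C equations removes the quadratic terms:
165.6 x + 279.2 y = -12653.61
60.8 x + 371.8 y = -16036.02
Solving the 2×2 system: x ≈ -5.1, y ≈ -42.3 km.

x ≈ -5.1 km, y ≈ -42.3 km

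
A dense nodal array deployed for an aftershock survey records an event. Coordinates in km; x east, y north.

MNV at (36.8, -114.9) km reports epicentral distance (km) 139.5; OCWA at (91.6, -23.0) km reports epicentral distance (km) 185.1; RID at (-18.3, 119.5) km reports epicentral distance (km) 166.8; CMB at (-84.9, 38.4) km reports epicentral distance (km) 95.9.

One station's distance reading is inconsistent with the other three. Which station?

RID

Solve using three stations at a time. Using MNV, OCWA, CMB (subtract circle equations pairwise → linear system) gives (x, y) ≈ (-90.3, -57.4).
Distances from that point to each station vs reported:
  MNV: calculated 139.5 vs reported 139.5 → residual 0.0 km
  OCWA: calculated 185.1 vs reported 185.1 → residual 0.0 km
  RID: calculated 190.9 vs reported 166.8 → residual 24.1 km
  CMB: calculated 95.9 vs reported 95.9 → residual 0.0 km
MNV, OCWA, CMB are mutually consistent (residuals ≈ 0); RID is off by 24.1 km.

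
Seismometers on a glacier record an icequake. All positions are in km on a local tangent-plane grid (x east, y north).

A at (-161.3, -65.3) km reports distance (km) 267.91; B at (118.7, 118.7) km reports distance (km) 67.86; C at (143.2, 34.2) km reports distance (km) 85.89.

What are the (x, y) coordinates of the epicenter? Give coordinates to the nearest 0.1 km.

Circle about each station: (x + 161.3)² + (y + 65.3)² = 267.91²; (x − 118.7)² + (y − 118.7)² = 67.86²; (x − 143.2)² + (y − 34.2)² = 85.89².
Subtracting pairs of circle equations eliminates x²+y² and gives linear equations (the radical axes):
560.0 x + 368.0 y = 65068.39
609.0 x + 199.0 y = 55792.78
Solving the 2×2 system: x ≈ 67.3, y ≈ 74.4 km.

67.3 km east, 74.4 km north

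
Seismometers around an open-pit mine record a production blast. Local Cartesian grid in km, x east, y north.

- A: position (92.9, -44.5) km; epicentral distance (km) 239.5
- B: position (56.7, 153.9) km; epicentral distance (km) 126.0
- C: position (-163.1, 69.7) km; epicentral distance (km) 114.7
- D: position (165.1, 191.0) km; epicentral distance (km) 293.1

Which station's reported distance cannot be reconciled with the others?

D

Solve using three stations at a time. Using A, B, C (subtract circle equations pairwise → linear system) gives (x, y) ≈ (-67.6, 133.3).
Distances from that point to each station vs reported:
  A: calculated 239.5 vs reported 239.5 → residual 0.0 km
  B: calculated 126.0 vs reported 126.0 → residual 0.0 km
  C: calculated 114.7 vs reported 114.7 → residual 0.0 km
  D: calculated 239.8 vs reported 293.1 → residual 53.3 km
A, B, C are mutually consistent (residuals ≈ 0); D is off by 53.3 km.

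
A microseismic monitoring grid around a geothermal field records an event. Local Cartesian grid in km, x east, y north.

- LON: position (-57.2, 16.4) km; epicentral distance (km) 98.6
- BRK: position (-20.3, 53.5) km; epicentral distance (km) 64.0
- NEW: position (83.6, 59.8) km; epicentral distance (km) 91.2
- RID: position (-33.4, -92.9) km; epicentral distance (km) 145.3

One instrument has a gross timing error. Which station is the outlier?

NEW

Solve using three stations at a time. Using LON, BRK, RID (subtract circle equations pairwise → linear system) gives (x, y) ≈ (40.0, 32.4).
Distances from that point to each station vs reported:
  LON: calculated 98.5 vs reported 98.6 → residual 0.1 km
  BRK: calculated 63.9 vs reported 64.0 → residual 0.1 km
  NEW: calculated 51.5 vs reported 91.2 → residual 39.7 km
  RID: calculated 145.3 vs reported 145.3 → residual 0.0 km
LON, BRK, RID are mutually consistent (residuals ≈ 0); NEW is off by 39.7 km.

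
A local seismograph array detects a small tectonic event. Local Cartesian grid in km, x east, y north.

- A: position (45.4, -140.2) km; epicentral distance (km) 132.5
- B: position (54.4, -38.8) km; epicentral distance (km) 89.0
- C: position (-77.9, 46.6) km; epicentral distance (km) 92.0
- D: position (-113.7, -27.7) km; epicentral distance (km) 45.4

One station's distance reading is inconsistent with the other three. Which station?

Solve using three stations at a time. Using A, B, C (subtract circle equations pairwise → linear system) gives (x, y) ≈ (-34.5, -34.5).
Distances from that point to each station vs reported:
  A: calculated 132.5 vs reported 132.5 → residual 0.0 km
  B: calculated 89.0 vs reported 89.0 → residual 0.0 km
  C: calculated 92.0 vs reported 92.0 → residual 0.0 km
  D: calculated 79.5 vs reported 45.4 → residual 34.1 km
A, B, C are mutually consistent (residuals ≈ 0); D is off by 34.1 km.

D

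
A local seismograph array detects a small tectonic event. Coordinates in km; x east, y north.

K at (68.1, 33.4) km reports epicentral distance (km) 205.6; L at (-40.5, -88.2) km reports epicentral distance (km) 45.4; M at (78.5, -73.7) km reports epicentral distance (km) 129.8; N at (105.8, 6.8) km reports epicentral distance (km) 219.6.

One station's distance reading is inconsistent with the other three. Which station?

M

Solve using three stations at a time. Using K, L, N (subtract circle equations pairwise → linear system) gives (x, y) ≈ (-81.9, -107.3).
Distances from that point to each station vs reported:
  K: calculated 205.6 vs reported 205.6 → residual 0.0 km
  L: calculated 45.6 vs reported 45.4 → residual 0.2 km
  M: calculated 163.9 vs reported 129.8 → residual 34.1 km
  N: calculated 219.6 vs reported 219.6 → residual 0.0 km
K, L, N are mutually consistent (residuals ≈ 0); M is off by 34.1 km.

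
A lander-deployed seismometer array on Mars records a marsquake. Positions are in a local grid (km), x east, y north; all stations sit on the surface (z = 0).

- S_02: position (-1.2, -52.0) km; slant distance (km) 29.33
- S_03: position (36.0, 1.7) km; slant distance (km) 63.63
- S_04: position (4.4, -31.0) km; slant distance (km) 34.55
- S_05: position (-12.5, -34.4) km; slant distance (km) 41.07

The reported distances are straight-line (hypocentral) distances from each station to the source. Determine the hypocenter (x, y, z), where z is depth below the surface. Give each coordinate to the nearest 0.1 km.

(14.6, -52.9, 24.7)

Each station gives a sphere (x−x_i)² + (y−y_i)² + z² = d_i² (stations at z=0).
Subtracting the S_02 sphere from S_03 and S_04: z² cancels, leaving linear equations in x and y:
74.4 x + 107.4 y = -4595.08
11.2 x + 42.0 y = -2058.53
Solving: x ≈ 14.617, y ≈ -52.911 km (keep extra digits for the depth step; rounded: 14.6, -52.9).
Then from the S_02 sphere: z² = 29.33² − (x + 1.2)² − (y + 52.0)² with x = 14.617, y = -52.911, so z ≈ 24.683 ≈ 24.7 km.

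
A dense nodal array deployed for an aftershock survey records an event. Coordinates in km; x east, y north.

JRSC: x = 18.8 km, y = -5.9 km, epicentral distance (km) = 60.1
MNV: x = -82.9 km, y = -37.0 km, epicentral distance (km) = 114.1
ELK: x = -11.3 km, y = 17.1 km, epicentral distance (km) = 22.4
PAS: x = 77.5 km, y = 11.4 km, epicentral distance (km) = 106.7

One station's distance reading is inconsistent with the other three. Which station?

MNV

Solve using three stations at a time. Using JRSC, ELK, PAS (subtract circle equations pairwise → linear system) gives (x, y) ≈ (-27.0, 33.0).
Distances from that point to each station vs reported:
  JRSC: calculated 60.1 vs reported 60.1 → residual 0.0 km
  MNV: calculated 89.6 vs reported 114.1 → residual 24.5 km
  ELK: calculated 22.3 vs reported 22.4 → residual 0.1 km
  PAS: calculated 106.7 vs reported 106.7 → residual 0.0 km
JRSC, ELK, PAS are mutually consistent (residuals ≈ 0); MNV is off by 24.5 km.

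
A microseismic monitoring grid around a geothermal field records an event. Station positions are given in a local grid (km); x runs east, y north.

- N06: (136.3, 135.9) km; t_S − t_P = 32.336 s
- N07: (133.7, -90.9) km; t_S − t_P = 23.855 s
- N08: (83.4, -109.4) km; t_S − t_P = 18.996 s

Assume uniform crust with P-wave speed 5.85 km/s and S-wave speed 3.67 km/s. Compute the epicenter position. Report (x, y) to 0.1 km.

Distance from S−P lag: d = Δt · v_P v_S / (v_P − v_S) = Δt · (5.85·3.67)/(5.85−3.67) ≈ 9.8484·Δt.
So d_N06 = 318.46, d_N07 = 234.93, d_N08 = 187.08 km.
Circle about each station: (x − 136.3)² + (y − 135.9)² = 318.46²; (x − 133.7)² + (y + 90.9)² = 234.93²; (x − 83.4)² + (y + 109.4)² = 187.08².
Subtracting the N06 equation from the N07 and N08 equations removes the quadratic terms:
-5.2 x − 453.6 y = 35316.67
-105.8 x − 490.6 y = 48295.27
Solving the 2×2 system: x ≈ -100.8, y ≈ -76.7 km.

-100.8 km east, -76.7 km north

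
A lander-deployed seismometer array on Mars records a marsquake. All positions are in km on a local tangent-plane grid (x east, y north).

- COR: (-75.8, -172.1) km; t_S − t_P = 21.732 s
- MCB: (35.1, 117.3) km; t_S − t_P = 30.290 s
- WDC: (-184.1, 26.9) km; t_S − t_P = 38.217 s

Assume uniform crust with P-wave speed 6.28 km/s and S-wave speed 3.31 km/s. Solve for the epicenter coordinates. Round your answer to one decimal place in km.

Distance from S−P lag: d = Δt · v_P v_S / (v_P − v_S) = Δt · (6.28·3.31)/(6.28−3.31) ≈ 6.9989·Δt.
So d_COR = 152.10, d_MCB = 212.00, d_WDC = 267.48 km.
Circle about each station: (x + 75.8)² + (y + 172.1)² = 152.10²; (x − 35.1)² + (y − 117.3)² = 212.00²; (x + 184.1)² + (y − 26.9)² = 267.48².
Subtracting pairs of circle equations eliminates x²+y² and gives linear equations (the radical axes):
221.8 x + 578.8 y = -42182.34
-216.6 x + 398.0 y = -49158.77
Solving the 2×2 system: x ≈ 54.6, y ≈ -93.8 km.

(54.6, -93.8)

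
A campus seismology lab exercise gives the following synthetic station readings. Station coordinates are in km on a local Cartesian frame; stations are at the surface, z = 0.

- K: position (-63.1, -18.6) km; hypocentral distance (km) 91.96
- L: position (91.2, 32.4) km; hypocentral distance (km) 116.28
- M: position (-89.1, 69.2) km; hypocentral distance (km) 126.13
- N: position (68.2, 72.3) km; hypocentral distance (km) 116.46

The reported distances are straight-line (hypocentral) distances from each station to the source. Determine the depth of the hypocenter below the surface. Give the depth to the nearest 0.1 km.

64.3 km

Each station gives a sphere (x−x_i)² + (y−y_i)² + z² = d_i² (stations at z=0).
Subtracting the K sphere from L and M: z² cancels, leaving linear equations in x and y:
308.6 x + 102.0 y = -24.77
-52.0 x + 175.6 y = 947.74
Solving: x ≈ -1.698, y ≈ 4.894 km (keep extra digits for the depth step; rounded: -1.7, 4.9).
Then from the K sphere: z² = 91.96² − (x + 63.1)² − (y + 18.6)² with x = -1.698, y = 4.894, so z ≈ 64.300 ≈ 64.3 km.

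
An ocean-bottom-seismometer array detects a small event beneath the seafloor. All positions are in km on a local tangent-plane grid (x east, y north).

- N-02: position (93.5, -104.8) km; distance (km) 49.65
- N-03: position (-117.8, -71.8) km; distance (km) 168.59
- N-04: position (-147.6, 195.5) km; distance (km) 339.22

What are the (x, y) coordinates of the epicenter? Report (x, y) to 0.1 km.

Circle about each station: (x − 93.5)² + (y + 104.8)² = 49.65²; (x + 117.8)² + (y + 71.8)² = 168.59²; (x + 147.6)² + (y − 195.5)² = 339.22².
Subtracting pairs of circle equations eliminates x²+y² and gives linear equations (the radical axes):
-422.6 x + 66.0 y = -26650.68
-482.2 x + 600.6 y = -72324.37
Solving the 2×2 system: x ≈ 50.6, y ≈ -79.8 km.

(50.6, -79.8)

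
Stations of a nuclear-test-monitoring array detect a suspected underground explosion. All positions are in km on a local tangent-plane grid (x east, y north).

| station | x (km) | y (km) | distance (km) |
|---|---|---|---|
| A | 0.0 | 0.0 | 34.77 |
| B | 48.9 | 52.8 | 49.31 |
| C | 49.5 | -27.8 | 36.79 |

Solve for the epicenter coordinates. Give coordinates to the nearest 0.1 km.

Circle about each station: x² + y² = 34.77²; (x − 48.9)² + (y − 52.8)² = 49.31²; (x − 49.5)² + (y + 27.8)² = 36.79².
Subtracting the A equation from the B and C equations removes the quadratic terms:
97.8 x + 105.6 y = 3956.53
99.0 x − 55.6 y = 3078.54
Solving the 2×2 system: x ≈ 34.3, y ≈ 5.7 km.
Check against A (with the unrounded x, y): √(x²+y²) = 34.77 ≈ 34.77 km. ✓

x ≈ 34.3 km, y ≈ 5.7 km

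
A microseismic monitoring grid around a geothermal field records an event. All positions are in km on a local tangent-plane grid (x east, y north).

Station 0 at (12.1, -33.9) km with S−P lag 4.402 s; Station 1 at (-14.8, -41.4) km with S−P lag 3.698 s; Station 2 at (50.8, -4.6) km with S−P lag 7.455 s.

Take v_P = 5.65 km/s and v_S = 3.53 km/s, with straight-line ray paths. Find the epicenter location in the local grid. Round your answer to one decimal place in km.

(-19.3, -6.9)

Distance from S−P lag: d = Δt · v_P v_S / (v_P − v_S) = Δt · (5.65·3.53)/(5.65−3.53) ≈ 9.4078·Δt.
So d_Station 0 = 41.41, d_Station 1 = 34.79, d_Station 2 = 70.14 km.
Circle about each station: (x − 12.1)² + (y + 33.9)² = 41.41²; (x + 14.8)² + (y + 41.4)² = 34.79²; (x − 50.8)² + (y + 4.6)² = 70.14².
Subtracting the Station 0 equation from the Station 1 and Station 2 equations removes the quadratic terms:
-53.8 x − 15.0 y = 1141.82
77.4 x + 58.6 y = -1898.65
Solving the 2×2 system: x ≈ -19.3, y ≈ -6.9 km.
Check against Station 0 (with the unrounded x, y): √((x − 12.1)²+(y + 33.9)²) = 41.40 ≈ 41.41 km. ✓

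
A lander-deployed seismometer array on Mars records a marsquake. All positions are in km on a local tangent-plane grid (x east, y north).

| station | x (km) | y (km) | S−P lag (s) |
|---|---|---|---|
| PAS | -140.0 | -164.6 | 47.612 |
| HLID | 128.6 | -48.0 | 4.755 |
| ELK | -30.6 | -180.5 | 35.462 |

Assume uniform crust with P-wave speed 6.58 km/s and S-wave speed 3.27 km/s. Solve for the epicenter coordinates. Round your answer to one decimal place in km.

Distance from S−P lag: d = Δt · v_P v_S / (v_P − v_S) = Δt · (6.58·3.27)/(6.58−3.27) ≈ 6.5005·Δt.
So d_PAS = 309.50, d_HLID = 30.91, d_ELK = 230.52 km.
Circle about each station: (x + 140.0)² + (y + 164.6)² = 309.50²; (x − 128.6)² + (y + 48.0)² = 30.91²; (x + 30.6)² + (y + 180.5)² = 230.52².
Subtracting pairs of circle equations eliminates x²+y² and gives linear equations (the radical axes):
537.2 x + 233.2 y = 66983.62
218.8 x − 31.8 y = 29474.23
Solving the 2×2 system: x ≈ 132.2, y ≈ -17.3 km.

x ≈ 132.2 km, y ≈ -17.3 km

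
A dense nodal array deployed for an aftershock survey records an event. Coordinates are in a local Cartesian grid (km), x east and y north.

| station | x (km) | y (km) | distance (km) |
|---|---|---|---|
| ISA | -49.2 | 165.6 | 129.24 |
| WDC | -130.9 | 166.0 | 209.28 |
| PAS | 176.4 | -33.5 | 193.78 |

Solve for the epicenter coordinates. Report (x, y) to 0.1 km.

(75.6, 132.0)

Circle about each station: (x + 49.2)² + (y − 165.6)² = 129.24²; (x + 130.9)² + (y − 166.0)² = 209.28²; (x − 176.4)² + (y + 33.5)² = 193.78².
Subtracting the ISA equation from the WDC and PAS equations removes the quadratic terms:
-163.4 x + 0.8 y = -12248.33
451.2 x − 398.2 y = -18452.50
Solving the 2×2 system: x ≈ 75.6, y ≈ 132.0 km.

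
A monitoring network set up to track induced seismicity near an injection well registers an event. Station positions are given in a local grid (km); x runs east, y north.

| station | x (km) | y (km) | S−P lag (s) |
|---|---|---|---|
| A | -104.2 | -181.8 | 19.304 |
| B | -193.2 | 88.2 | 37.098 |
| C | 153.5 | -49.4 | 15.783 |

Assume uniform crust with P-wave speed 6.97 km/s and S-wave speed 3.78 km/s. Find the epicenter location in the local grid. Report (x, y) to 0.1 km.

(39.0, -111.7)

Distance from S−P lag: d = Δt · v_P v_S / (v_P − v_S) = Δt · (6.97·3.78)/(6.97−3.78) ≈ 8.2591·Δt.
So d_A = 159.43, d_B = 306.40, d_C = 130.35 km.
Circle about each station: (x + 104.2)² + (y + 181.8)² = 159.43²; (x + 193.2)² + (y − 88.2)² = 306.40²; (x − 153.5)² + (y + 49.4)² = 130.35².
Subtracting the A equation from the B and C equations removes the quadratic terms:
-178.0 x + 540.0 y = -67266.44
515.4 x + 264.8 y = -9479.47
Solving the 2×2 system: x ≈ 39.0, y ≈ -111.7 km.
Check against A (with the unrounded x, y): √((x + 104.2)²+(y + 181.8)²) = 159.43 ≈ 159.43 km. ✓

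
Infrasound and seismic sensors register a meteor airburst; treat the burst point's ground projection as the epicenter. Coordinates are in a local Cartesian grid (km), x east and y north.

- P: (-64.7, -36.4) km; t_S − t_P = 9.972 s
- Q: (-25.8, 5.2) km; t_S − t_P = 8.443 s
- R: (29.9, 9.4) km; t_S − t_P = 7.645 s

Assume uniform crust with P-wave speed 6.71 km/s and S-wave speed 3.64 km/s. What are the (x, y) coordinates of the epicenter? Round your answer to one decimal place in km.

Distance from S−P lag: d = Δt · v_P v_S / (v_P − v_S) = Δt · (6.71·3.64)/(6.71−3.64) ≈ 7.9558·Δt.
So d_P = 79.34, d_Q = 67.17, d_R = 60.82 km.
Circle about each station: (x + 64.7)² + (y + 36.4)² = 79.34²; (x + 25.8)² + (y − 5.2)² = 67.17²; (x − 29.9)² + (y − 9.4)² = 60.82².
Subtracting pairs of circle equations eliminates x²+y² and gives linear equations (the radical axes):
77.8 x + 83.2 y = -3035.34
189.2 x + 91.6 y = -1932.92
Solving the 2×2 system: x ≈ 13.6, y ≈ -49.2 km.

(13.6, -49.2)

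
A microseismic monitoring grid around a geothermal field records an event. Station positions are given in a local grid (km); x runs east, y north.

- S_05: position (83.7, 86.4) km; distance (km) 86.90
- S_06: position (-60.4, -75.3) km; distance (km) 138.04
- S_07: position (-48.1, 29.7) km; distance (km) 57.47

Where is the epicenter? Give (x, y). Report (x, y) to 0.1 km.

Circle about each station: (x − 83.7)² + (y − 86.4)² = 86.90²; (x + 60.4)² + (y + 75.3)² = 138.04²; (x + 48.1)² + (y − 29.7)² = 57.47².
Subtracting pairs of circle equations eliminates x²+y² and gives linear equations (the radical axes):
-288.2 x − 323.4 y = -16655.83
-263.6 x − 113.4 y = -7026.14
Solving the 2×2 system: x ≈ 7.3, y ≈ 45.0 km.

(7.3, 45.0)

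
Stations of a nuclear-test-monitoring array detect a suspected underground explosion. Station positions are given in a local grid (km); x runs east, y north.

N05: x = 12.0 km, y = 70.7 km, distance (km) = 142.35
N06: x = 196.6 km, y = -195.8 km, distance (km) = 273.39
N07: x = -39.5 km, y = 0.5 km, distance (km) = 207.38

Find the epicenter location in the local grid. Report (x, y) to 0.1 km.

(154.3, 74.3)

Circle about each station: (x − 12.0)² + (y − 70.7)² = 142.35²; (x − 196.6)² + (y + 195.8)² = 273.39²; (x + 39.5)² + (y − 0.5)² = 207.38².
Subtracting the N05 equation from the N06 and N07 equations removes the quadratic terms:
369.2 x − 533.0 y = 17368.14
-103.0 x − 140.4 y = -26324.93
Solving the 2×2 system: x ≈ 154.3, y ≈ 74.3 km.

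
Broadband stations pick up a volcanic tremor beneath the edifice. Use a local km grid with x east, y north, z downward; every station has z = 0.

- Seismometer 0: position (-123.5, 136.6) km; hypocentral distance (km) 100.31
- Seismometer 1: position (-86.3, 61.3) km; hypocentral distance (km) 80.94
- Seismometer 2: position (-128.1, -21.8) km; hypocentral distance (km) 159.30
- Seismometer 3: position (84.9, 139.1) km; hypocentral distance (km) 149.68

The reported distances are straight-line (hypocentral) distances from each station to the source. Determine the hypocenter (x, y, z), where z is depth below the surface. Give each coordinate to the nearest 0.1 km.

Each station gives a sphere (x−x_i)² + (y−y_i)² + z² = d_i² (stations at z=0).
Subtracting the Seismometer 0 sphere from Seismometer 1 and Seismometer 2: z² cancels, leaving linear equations in x and y:
74.4 x − 150.6 y = -19195.62
-9.2 x − 316.8 y = -32341.35
Solving: x ≈ -48.509, y ≈ 103.496 km (keep extra digits for the depth step; rounded: -48.5, 103.5).
Then from the Seismometer 0 sphere: z² = 100.31² − (x + 123.5)² − (y − 136.6)² with x = -48.509, y = 103.496, so z ≈ 57.815 ≈ 57.8 km.

(-48.5, 103.5, 57.8)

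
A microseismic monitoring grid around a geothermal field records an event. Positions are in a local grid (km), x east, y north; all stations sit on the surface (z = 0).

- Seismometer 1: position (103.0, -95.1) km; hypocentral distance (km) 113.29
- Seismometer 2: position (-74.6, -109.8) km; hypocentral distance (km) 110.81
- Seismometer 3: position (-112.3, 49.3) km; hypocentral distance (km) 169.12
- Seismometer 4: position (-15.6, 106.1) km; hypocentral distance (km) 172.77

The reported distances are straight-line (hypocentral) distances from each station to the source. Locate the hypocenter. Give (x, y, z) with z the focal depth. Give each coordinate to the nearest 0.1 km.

(8.9, -57.3, 50.5)

Each station gives a sphere (x−x_i)² + (y−y_i)² + z² = d_i² (stations at z=0).
Subtracting the Seismometer 1 sphere from Seismometer 2 and Seismometer 3: z² cancels, leaving linear equations in x and y:
-355.2 x − 29.4 y = -1476.04
-430.6 x + 288.8 y = -20378.18
Solving: x ≈ 8.898, y ≈ -57.295 km (keep extra digits for the depth step; rounded: 8.9, -57.3).
Then from the Seismometer 1 sphere: z² = 113.29² − (x − 103.0)² − (y + 95.1)² with x = 8.898, y = -57.295, so z ≈ 50.500 ≈ 50.5 km.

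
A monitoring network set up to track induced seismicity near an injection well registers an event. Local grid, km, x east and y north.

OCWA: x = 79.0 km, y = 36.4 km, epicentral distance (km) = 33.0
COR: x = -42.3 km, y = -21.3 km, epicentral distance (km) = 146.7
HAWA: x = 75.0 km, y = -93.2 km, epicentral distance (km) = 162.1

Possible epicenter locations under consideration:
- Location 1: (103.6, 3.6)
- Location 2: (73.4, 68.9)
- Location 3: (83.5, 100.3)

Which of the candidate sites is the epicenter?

Location 2

For each candidate, compare |candidate − station| to the reported distance:
Location 1: residuals OCWA 8.0, COR 1.3, HAWA 61.2 → max 61.2 km
Location 2: residuals OCWA 0.0, COR 0.0, HAWA 0.0 → max 0.0 km
Location 3: residuals OCWA 31.1, COR 28.3, HAWA 31.6 → max 31.6 km
Only Location 2 has all residuals ≈ 0.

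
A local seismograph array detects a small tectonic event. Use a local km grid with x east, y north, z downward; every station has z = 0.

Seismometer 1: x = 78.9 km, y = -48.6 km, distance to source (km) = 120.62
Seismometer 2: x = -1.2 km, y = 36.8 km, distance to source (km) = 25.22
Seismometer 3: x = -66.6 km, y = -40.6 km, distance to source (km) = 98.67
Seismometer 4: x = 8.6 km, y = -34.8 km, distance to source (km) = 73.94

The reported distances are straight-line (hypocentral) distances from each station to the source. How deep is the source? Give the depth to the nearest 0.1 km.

z ≈ 24.5 km

Each station gives a sphere (x−x_i)² + (y−y_i)² + z² = d_i² (stations at z=0).
Subtracting the Seismometer 1 sphere from Seismometer 2 and Seismometer 3: z² cancels, leaving linear equations in x and y:
-160.2 x + 170.8 y = 6681.65
-291.0 x + 16.0 y = 2310.17
Solving: x ≈ -6.103, y ≈ 33.396 km (keep extra digits for the depth step; rounded: -6.1, 33.4).
Then from the Seismometer 1 sphere: z² = 120.62² − (x − 78.9)² − (y + 48.6)² with x = -6.103, y = 33.396, so z ≈ 24.502 ≈ 24.5 km.
Check against Seismometer 4 (with the unrounded solution): distance 73.94 ≈ 73.94 km. ✓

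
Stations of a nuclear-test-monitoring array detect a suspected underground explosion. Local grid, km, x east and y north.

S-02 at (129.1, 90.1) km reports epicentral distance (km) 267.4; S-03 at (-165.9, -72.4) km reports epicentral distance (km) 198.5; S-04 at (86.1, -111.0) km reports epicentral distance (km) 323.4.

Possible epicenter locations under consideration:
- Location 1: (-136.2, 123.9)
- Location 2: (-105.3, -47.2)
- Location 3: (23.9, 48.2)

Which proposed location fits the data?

Location 1

For each candidate, compare |candidate − station| to the reported distance:
Location 1: residuals S-02 0.0, S-03 0.0, S-04 0.0 → max 0.0 km
Location 2: residuals S-02 4.3, S-03 132.9, S-04 121.6 → max 132.9 km
Location 3: residuals S-02 154.2, S-03 26.4, S-04 152.5 → max 154.2 km
Only Location 1 has all residuals ≈ 0.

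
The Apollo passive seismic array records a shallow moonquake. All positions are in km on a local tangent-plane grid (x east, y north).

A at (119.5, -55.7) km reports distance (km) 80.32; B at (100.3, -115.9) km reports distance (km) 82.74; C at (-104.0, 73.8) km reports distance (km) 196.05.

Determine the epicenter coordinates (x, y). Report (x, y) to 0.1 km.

Circle about each station: (x − 119.5)² + (y + 55.7)² = 80.32²; (x − 100.3)² + (y + 115.9)² = 82.74²; (x + 104.0)² + (y − 73.8)² = 196.05².
Subtracting the A equation from the B and C equations removes the quadratic terms:
-38.4 x − 120.4 y = 5715.55
-447.0 x + 259.0 y = -33104.60
Solving the 2×2 system: x ≈ 39.3, y ≈ -60.0 km.

(39.3, -60.0)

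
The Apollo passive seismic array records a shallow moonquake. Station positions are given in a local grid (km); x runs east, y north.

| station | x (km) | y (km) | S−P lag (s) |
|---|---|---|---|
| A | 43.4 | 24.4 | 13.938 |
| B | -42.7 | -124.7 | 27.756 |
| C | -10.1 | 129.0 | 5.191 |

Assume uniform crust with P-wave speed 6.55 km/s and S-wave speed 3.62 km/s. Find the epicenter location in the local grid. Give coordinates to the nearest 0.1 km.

Distance from S−P lag: d = Δt · v_P v_S / (v_P − v_S) = Δt · (6.55·3.62)/(6.55−3.62) ≈ 8.0925·Δt.
So d_A = 112.79, d_B = 224.62, d_C = 42.01 km.
Circle about each station: (x − 43.4)² + (y − 24.4)² = 112.79²; (x + 42.7)² + (y + 124.7)² = 224.62²; (x + 10.1)² + (y − 129.0)² = 42.01².
Subtracting the A equation from the B and C equations removes the quadratic terms:
-172.2 x − 298.2 y = -22838.10
-107.0 x + 209.2 y = 25220.83
Solving the 2×2 system: x ≈ -40.4, y ≈ 99.9 km.
Check against A (with the unrounded x, y): √((x − 43.4)²+(y − 24.4)²) = 112.78 ≈ 112.79 km. ✓

-40.4 km east, 99.9 km north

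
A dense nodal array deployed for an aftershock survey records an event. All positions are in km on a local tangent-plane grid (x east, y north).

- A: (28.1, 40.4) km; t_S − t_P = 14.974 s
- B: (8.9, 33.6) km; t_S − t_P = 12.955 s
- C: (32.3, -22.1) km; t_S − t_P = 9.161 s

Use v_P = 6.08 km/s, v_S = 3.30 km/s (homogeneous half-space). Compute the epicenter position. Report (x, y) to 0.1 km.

Distance from S−P lag: d = Δt · v_P v_S / (v_P − v_S) = Δt · (6.08·3.30)/(6.08−3.30) ≈ 7.2173·Δt.
So d_A = 108.07, d_B = 93.50, d_C = 66.12 km.
Circle about each station: (x − 28.1)² + (y − 40.4)² = 108.07²; (x − 8.9)² + (y − 33.6)² = 93.50²; (x − 32.3)² + (y + 22.1)² = 66.12².
Subtracting the A equation from the B and C equations removes the quadratic terms:
-38.4 x − 13.6 y = 1723.27
8.4 x − 125.0 y = 6417.20
Solving the 2×2 system: x ≈ -26.1, y ≈ -53.1 km.
Check against A (with the unrounded x, y): √((x − 28.1)²+(y − 40.4)²) = 108.05 ≈ 108.07 km. ✓

-26.1 km east, -53.1 km north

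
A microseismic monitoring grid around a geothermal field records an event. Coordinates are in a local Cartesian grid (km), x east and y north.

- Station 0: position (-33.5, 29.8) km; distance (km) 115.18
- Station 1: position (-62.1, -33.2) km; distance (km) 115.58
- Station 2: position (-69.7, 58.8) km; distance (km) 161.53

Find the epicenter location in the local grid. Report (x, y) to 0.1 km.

(52.7, -46.6)

Circle about each station: (x + 33.5)² + (y − 29.8)² = 115.18²; (x + 62.1)² + (y + 33.2)² = 115.58²; (x + 69.7)² + (y − 58.8)² = 161.53².
Subtracting the Station 0 equation from the Station 1 and Station 2 equations removes the quadratic terms:
-57.2 x − 126.0 y = 2856.06
-72.4 x + 58.0 y = -6520.27
Solving the 2×2 system: x ≈ 52.7, y ≈ -46.6 km.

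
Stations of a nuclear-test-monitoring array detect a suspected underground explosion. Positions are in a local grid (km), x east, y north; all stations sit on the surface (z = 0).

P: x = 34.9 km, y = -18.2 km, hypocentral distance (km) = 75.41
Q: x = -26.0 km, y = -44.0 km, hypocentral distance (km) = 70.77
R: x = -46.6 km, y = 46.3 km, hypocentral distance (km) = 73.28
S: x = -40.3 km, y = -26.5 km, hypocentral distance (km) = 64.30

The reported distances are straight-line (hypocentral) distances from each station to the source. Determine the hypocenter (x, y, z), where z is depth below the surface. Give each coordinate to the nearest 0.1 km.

Each station gives a sphere (x−x_i)² + (y−y_i)² + z² = d_i² (stations at z=0).
Subtracting the P sphere from Q and R: z² cancels, leaving linear equations in x and y:
-121.8 x − 51.6 y = 1741.03
-163.0 x + 129.0 y = 3082.71
Solving: x ≈ -15.904, y ≈ 3.801 km (keep extra digits for the depth step; rounded: -15.9, 3.8).
Then from the P sphere: z² = 75.41² − (x − 34.9)² − (y + 18.2)² with x = -15.904, y = 3.801, so z ≈ 51.201 ≈ 51.2 km.

(-15.9, 3.8, 51.2)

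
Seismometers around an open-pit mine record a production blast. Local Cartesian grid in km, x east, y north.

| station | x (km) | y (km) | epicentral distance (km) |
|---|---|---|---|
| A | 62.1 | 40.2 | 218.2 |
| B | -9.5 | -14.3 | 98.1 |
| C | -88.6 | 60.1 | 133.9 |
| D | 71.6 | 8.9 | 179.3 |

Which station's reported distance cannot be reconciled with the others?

Solve using three stations at a time. Using B, C, D (subtract circle equations pairwise → linear system) gives (x, y) ≈ (-87.5, -73.8).
Distances from that point to each station vs reported:
  A: calculated 188.1 vs reported 218.2 → residual 30.1 km
  B: calculated 98.1 vs reported 98.1 → residual 0.0 km
  C: calculated 133.9 vs reported 133.9 → residual 0.0 km
  D: calculated 179.3 vs reported 179.3 → residual 0.0 km
B, C, D are mutually consistent (residuals ≈ 0); A is off by 30.1 km.

A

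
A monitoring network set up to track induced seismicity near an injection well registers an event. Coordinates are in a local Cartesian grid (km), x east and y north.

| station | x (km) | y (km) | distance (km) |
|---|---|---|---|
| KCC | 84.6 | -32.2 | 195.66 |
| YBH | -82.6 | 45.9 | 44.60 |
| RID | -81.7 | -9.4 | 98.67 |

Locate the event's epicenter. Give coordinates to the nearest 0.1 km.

-69.4 km east, 88.5 km north

Circle about each station: (x − 84.6)² + (y + 32.2)² = 195.66²; (x + 82.6)² + (y − 45.9)² = 44.60²; (x + 81.7)² + (y + 9.4)² = 98.67².
Subtracting the KCC equation from the YBH and RID equations removes the quadratic terms:
-334.4 x + 156.2 y = 37029.25
-332.6 x + 45.6 y = 27116.32
Solving the 2×2 system: x ≈ -69.4, y ≈ 88.5 km.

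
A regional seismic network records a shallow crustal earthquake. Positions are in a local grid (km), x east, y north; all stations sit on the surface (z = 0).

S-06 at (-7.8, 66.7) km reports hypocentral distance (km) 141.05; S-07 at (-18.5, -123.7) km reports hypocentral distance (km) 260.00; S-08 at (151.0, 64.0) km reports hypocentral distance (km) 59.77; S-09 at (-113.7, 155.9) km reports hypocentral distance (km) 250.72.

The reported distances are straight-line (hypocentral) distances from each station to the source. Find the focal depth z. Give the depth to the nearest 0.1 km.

z ≈ 46.7 km

Each station gives a sphere (x−x_i)² + (y−y_i)² + z² = d_i² (stations at z=0).
Subtracting the S-06 sphere from S-07 and S-08: z² cancels, leaving linear equations in x and y:
-21.4 x − 380.8 y = -36570.69
317.6 x − 5.4 y = 38709.92
Solving: x ≈ 123.398, y ≈ 89.102 km (keep extra digits for the depth step; rounded: 123.4, 89.1).
Then from the S-06 sphere: z² = 141.05² − (x + 7.8)² − (y − 66.7)² with x = 123.398, y = 89.102, so z ≈ 46.694 ≈ 46.7 km.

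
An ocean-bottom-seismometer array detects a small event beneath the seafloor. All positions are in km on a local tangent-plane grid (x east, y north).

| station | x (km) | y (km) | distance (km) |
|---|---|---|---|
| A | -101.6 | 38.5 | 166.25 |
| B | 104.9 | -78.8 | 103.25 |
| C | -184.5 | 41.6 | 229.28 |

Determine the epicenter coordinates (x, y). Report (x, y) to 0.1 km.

Circle about each station: (x + 101.6)² + (y − 38.5)² = 166.25²; (x − 104.9)² + (y + 78.8)² = 103.25²; (x + 184.5)² + (y − 41.6)² = 229.28².
Subtracting pairs of circle equations eliminates x²+y² and gives linear equations (the radical axes):
413.0 x − 234.6 y = 22387.14
-165.8 x + 6.2 y = -964.26
Solving the 2×2 system: x ≈ 2.4, y ≈ -91.2 km.

x ≈ 2.4 km, y ≈ -91.2 km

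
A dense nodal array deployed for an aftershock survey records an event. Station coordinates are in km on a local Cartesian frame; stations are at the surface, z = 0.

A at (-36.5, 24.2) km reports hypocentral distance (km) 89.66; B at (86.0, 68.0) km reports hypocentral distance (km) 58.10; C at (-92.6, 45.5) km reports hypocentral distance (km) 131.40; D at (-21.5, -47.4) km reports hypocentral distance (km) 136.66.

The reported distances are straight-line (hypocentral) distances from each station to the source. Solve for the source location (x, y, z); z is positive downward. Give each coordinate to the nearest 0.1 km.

x ≈ 33.2 km, y ≈ 75.7 km, depth ≈ 23.0 km

Each station gives a sphere (x−x_i)² + (y−y_i)² + z² = d_i² (stations at z=0).
Subtracting the A sphere from B and C: z² cancels, leaving linear equations in x and y:
245.0 x + 87.6 y = 14765.42
-112.2 x + 42.6 y = -499.92
Solving: x ≈ 33.199, y ≈ 75.704 km (keep extra digits for the depth step; rounded: 33.2, 75.7).
Then from the A sphere: z² = 89.66² − (x + 36.5)² − (y − 24.2)² with x = 33.199, y = 75.704, so z ≈ 22.985 ≈ 23.0 km.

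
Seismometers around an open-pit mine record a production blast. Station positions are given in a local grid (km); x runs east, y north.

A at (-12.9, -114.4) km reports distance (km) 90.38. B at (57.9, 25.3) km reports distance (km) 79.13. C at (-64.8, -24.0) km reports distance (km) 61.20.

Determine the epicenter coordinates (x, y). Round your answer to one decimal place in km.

x ≈ -3.6 km, y ≈ -24.5 km

Circle about each station: (x + 12.9)² + (y + 114.4)² = 90.38²; (x − 57.9)² + (y − 25.3)² = 79.13²; (x + 64.8)² + (y + 24.0)² = 61.20².
Subtracting pairs of circle equations eliminates x²+y² and gives linear equations (the radical axes):
141.6 x + 279.4 y = -7354.28
-103.8 x + 180.8 y = -4055.63
Solving the 2×2 system: x ≈ -3.6, y ≈ -24.5 km.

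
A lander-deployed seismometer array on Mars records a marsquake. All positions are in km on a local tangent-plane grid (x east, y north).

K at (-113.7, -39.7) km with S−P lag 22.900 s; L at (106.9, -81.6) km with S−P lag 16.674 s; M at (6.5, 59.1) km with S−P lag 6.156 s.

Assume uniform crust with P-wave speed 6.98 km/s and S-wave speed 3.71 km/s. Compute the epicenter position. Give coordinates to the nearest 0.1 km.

Distance from S−P lag: d = Δt · v_P v_S / (v_P − v_S) = Δt · (6.98·3.71)/(6.98−3.71) ≈ 7.9192·Δt.
So d_K = 181.35, d_L = 132.04, d_M = 48.75 km.
Circle about each station: (x + 113.7)² + (y + 39.7)² = 181.35²; (x − 106.9)² + (y + 81.6)² = 132.04²; (x − 6.5)² + (y − 59.1)² = 48.75².
Subtracting pairs of circle equations eliminates x²+y² and gives linear equations (the radical axes):
441.2 x − 83.8 y = 19035.65
240.4 x + 197.6 y = 19542.54
Solving the 2×2 system: x ≈ 50.3, y ≈ 37.7 km.

(50.3, 37.7)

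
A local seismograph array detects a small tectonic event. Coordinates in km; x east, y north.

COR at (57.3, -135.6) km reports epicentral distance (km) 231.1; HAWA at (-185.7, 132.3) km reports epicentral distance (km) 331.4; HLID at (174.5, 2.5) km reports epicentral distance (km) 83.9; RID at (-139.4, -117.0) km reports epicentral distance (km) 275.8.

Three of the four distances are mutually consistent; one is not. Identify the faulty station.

RID

Solve using three stations at a time. Using COR, HAWA, HLID (subtract circle equations pairwise → linear system) gives (x, y) ≈ (141.5, 79.6).
Distances from that point to each station vs reported:
  COR: calculated 231.1 vs reported 231.1 → residual 0.0 km
  HAWA: calculated 331.4 vs reported 331.4 → residual 0.0 km
  HLID: calculated 83.9 vs reported 83.9 → residual 0.0 km
  RID: calculated 342.9 vs reported 275.8 → residual 67.1 km
COR, HAWA, HLID are mutually consistent (residuals ≈ 0); RID is off by 67.1 km.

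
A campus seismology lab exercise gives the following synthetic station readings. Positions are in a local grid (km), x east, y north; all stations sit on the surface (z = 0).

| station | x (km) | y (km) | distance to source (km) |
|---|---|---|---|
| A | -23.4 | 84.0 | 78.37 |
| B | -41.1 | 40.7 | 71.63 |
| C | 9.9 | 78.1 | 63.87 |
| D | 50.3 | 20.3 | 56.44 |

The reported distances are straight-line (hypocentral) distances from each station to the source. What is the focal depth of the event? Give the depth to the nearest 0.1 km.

depth ≈ 43.0 km

Each station gives a sphere (x−x_i)² + (y−y_i)² + z² = d_i² (stations at z=0).
Subtracting the A sphere from B and C: z² cancels, leaving linear equations in x and y:
-35.4 x − 86.6 y = -3246.86
66.6 x − 11.8 y = 656.54
Solving: x ≈ 15.386, y ≈ 31.203 km (keep extra digits for the depth step; rounded: 15.4, 31.2).
Then from the A sphere: z² = 78.37² − (x + 23.4)² − (y − 84.0)² with x = 15.386, y = 31.203, so z ≈ 43.011 ≈ 43.0 km.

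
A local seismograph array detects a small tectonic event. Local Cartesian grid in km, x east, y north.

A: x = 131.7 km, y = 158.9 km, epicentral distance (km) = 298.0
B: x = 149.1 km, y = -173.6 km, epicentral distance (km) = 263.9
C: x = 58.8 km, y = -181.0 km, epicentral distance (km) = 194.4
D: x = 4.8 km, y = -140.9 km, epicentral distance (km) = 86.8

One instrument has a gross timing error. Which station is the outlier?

Solve using three stations at a time. Using A, B, C (subtract circle equations pairwise → linear system) gives (x, y) ≈ (-83.0, -47.9).
Distances from that point to each station vs reported:
  A: calculated 298.1 vs reported 298.0 → residual 0.1 km
  B: calculated 264.0 vs reported 263.9 → residual 0.1 km
  C: calculated 194.5 vs reported 194.4 → residual 0.1 km
  D: calculated 127.9 vs reported 86.8 → residual 41.1 km
A, B, C are mutually consistent (residuals ≈ 0); D is off by 41.1 km.

D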